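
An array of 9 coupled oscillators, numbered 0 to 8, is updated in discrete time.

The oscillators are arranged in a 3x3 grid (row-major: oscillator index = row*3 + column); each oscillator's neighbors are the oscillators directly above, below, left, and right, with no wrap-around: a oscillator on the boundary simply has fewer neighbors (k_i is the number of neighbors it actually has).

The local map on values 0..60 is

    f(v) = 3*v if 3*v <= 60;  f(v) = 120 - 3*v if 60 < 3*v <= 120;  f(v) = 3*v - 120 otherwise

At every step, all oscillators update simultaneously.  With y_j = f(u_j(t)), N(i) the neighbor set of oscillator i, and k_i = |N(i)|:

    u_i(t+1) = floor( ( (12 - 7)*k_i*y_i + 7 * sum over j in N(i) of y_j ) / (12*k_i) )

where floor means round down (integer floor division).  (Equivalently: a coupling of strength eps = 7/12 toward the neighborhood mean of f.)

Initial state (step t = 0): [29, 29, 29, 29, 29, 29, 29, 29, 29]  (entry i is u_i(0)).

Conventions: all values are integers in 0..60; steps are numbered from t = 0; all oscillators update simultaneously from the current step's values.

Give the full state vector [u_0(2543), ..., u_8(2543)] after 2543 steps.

Answer: [57, 57, 57, 57, 57, 57, 57, 57, 57]
Key observation: The state at step 1, [33, 33, 33, 33, 33, 33, 33, 33, 33], reappears at step 5: the system is in a cycle of period 4 from step 1 on.  Therefore the state at step 2543 equals the state at step 1 + ((2543 - 1) mod 4) = 3, which is [57, 57, 57, 57, 57, 57, 57, 57, 57].

Derivation:
t=0: [29, 29, 29, 29, 29, 29, 29, 29, 29]
t=1: [33, 33, 33, 33, 33, 33, 33, 33, 33]
t=2: [21, 21, 21, 21, 21, 21, 21, 21, 21]
t=3: [57, 57, 57, 57, 57, 57, 57, 57, 57]
t=4: [51, 51, 51, 51, 51, 51, 51, 51, 51]
t=5: [33, 33, 33, 33, 33, 33, 33, 33, 33]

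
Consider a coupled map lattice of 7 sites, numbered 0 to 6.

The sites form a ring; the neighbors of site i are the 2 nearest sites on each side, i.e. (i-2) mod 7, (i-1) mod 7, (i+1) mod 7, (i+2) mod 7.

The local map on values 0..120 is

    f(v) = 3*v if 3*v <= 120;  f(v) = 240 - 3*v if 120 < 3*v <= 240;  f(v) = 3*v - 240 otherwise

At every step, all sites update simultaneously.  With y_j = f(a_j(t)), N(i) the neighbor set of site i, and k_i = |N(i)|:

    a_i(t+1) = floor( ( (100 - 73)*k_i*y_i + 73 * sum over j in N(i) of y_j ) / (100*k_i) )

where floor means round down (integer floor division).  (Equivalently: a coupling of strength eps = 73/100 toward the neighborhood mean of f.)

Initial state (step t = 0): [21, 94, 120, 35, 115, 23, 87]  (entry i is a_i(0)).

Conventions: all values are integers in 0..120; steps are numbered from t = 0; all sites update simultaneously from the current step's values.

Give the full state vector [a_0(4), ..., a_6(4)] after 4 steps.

Simulating step by step:
t=0: [21, 94, 120, 35, 115, 23, 87]
t=1: [63, 67, 89, 89, 85, 72, 56]
t=2: [43, 42, 31, 26, 31, 36, 42]
t=3: [108, 103, 97, 95, 96, 101, 108]
t=4: [71, 66, 58, 54, 57, 64, 70]

Answer: [71, 66, 58, 54, 57, 64, 70]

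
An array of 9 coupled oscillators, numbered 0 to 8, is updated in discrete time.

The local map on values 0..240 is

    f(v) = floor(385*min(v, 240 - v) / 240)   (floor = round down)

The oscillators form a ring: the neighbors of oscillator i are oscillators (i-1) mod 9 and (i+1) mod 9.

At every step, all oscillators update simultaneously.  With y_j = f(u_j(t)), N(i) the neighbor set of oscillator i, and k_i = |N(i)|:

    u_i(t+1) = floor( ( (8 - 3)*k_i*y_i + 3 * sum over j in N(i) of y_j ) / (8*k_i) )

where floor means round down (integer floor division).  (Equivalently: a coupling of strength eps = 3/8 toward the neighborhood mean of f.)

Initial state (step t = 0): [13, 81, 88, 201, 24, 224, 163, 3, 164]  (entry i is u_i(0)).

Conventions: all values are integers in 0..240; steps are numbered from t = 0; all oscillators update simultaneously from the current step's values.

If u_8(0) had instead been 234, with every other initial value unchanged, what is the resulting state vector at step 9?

Simulating step by step:
t=0: [13, 81, 88, 201, 24, 224, 163, 3, 234]
t=1: [38, 110, 123, 72, 40, 45, 82, 27, 10]
t=2: [73, 156, 171, 118, 75, 81, 103, 54, 29]
t=3: [106, 126, 129, 161, 134, 134, 143, 93, 66]
t=4: [160, 179, 169, 144, 161, 167, 156, 141, 125]
t=5: [132, 105, 117, 141, 129, 121, 135, 158, 168]
t=6: [161, 172, 178, 167, 176, 183, 165, 134, 128]
t=7: [132, 110, 104, 110, 102, 98, 123, 162, 167]
t=8: [163, 173, 169, 171, 164, 163, 169, 135, 129]
t=9: [130, 111, 111, 112, 119, 120, 125, 159, 165]

Answer: [130, 111, 111, 112, 119, 120, 125, 159, 165]
Key observation: This trace re-runs the system from the modified initial state.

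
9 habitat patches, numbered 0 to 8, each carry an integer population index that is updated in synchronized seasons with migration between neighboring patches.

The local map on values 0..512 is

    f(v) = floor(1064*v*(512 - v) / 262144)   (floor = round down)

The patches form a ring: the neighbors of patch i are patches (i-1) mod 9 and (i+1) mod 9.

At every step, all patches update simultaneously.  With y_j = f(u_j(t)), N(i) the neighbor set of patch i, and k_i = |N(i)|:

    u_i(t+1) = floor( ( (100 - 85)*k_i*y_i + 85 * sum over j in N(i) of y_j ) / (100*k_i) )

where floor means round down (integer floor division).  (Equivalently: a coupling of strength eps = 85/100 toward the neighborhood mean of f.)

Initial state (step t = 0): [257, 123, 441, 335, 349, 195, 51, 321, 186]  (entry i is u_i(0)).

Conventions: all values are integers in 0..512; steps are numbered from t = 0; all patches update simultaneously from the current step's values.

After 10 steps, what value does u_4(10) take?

Answer: u_4(10) = 265

Derivation:
t=0: [257, 123, 441, 335, 349, 195, 51, 321, 186]
t=1: [226, 195, 203, 187, 242, 175, 225, 182, 254]
t=2: [258, 256, 248, 257, 245, 259, 244, 260, 254]
t=3: [265, 265, 265, 265, 265, 265, 265, 265, 265]
t=4: [265, 265, 265, 265, 265, 265, 265, 265, 265]
t=5: [265, 265, 265, 265, 265, 265, 265, 265, 265]
t=6: [265, 265, 265, 265, 265, 265, 265, 265, 265]
t=7: [265, 265, 265, 265, 265, 265, 265, 265, 265]
t=8: [265, 265, 265, 265, 265, 265, 265, 265, 265]
t=9: [265, 265, 265, 265, 265, 265, 265, 265, 265]
t=10: [265, 265, 265, 265, 265, 265, 265, 265, 265]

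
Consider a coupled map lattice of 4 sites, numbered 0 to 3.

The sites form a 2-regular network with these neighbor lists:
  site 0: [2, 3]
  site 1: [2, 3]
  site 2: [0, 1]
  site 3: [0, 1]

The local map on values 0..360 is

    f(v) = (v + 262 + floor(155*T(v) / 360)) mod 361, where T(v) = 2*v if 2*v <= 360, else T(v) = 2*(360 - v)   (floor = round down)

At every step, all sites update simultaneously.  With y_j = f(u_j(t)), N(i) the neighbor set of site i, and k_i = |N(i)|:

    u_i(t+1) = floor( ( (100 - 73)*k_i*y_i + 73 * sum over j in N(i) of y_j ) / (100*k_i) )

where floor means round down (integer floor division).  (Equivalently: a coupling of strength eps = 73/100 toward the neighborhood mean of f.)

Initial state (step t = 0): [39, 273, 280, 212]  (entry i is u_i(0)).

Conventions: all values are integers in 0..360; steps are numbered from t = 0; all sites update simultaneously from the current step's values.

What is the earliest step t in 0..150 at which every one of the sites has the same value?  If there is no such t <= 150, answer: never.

Answer: 3
Key observation: Synchronization is absorbing here: once all sites are equal they stay equal, and step 3 is the first all-equal step.

Derivation:
t=0: [39, 273, 280, 212]  (not all equal)
t=1: [268, 245, 279, 277]  (not all equal)
t=2: [248, 247, 247, 247]  (not all equal)
t=3: [245, 245, 245, 245]  (all equal)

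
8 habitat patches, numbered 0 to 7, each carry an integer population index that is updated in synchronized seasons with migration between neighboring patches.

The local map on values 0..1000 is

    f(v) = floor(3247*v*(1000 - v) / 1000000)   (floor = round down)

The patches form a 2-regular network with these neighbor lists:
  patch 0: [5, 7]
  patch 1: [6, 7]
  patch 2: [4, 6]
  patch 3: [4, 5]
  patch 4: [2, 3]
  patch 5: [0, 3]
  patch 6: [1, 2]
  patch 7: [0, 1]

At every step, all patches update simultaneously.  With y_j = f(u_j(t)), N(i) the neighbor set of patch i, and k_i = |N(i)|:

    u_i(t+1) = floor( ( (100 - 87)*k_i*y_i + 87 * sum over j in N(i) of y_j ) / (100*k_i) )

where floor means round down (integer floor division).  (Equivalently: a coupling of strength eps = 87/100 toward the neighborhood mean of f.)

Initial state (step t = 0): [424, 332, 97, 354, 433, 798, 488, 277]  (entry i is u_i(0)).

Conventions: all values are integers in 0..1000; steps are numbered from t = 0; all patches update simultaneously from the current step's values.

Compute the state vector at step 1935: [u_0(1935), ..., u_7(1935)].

Answer: [497, 497, 497, 497, 497, 497, 497, 497]
Key observation: The state at step 18, [811, 811, 811, 811, 811, 811, 811, 811], reappears at step 20: the system is in a cycle of period 2 from step 18 on.  Therefore the state at step 1935 equals the state at step 18 + ((1935 - 18) mod 2) = 19, which is [497, 497, 497, 497, 497, 497, 497, 497].

Derivation:
t=0: [424, 332, 97, 354, 433, 798, 488, 277]
t=1: [613, 729, 736, 670, 549, 735, 542, 742]
t=2: [645, 704, 781, 717, 690, 729, 657, 694]
t=3: [675, 705, 692, 666, 617, 692, 630, 706]
t=4: [686, 709, 752, 728, 714, 713, 692, 690]
t=5: [681, 689, 668, 660, 628, 669, 644, 685]
t=6: [708, 718, 746, 737, 728, 716, 712, 700]
t=7: [670, 670, 648, 648, 624, 651, 639, 666]
t=8: [727, 733, 753, 747, 742, 729, 731, 717]
t=9: [648, 646, 626, 628, 609, 630, 621, 641]
t=10: [750, 753, 767, 763, 760, 749, 752, 741]
t=11: [615, 612, 596, 599, 584, 599, 593, 607]
t=12: [775, 777, 784, 782, 781, 774, 776, 770]
t=13: [570, 568, 558, 559, 551, 560, 556, 565]
t=14: [798, 799, 801, 801, 800, 797, 798, 795]
t=15: [526, 525, 520, 521, 517, 520, 519, 522]
t=16: [809, 809, 810, 810, 810, 809, 809, 809]
t=17: [501, 501, 499, 499, 499, 500, 500, 501]
t=18: [811, 811, 811, 811, 811, 811, 811, 811]
t=19: [497, 497, 497, 497, 497, 497, 497, 497]
t=20: [811, 811, 811, 811, 811, 811, 811, 811]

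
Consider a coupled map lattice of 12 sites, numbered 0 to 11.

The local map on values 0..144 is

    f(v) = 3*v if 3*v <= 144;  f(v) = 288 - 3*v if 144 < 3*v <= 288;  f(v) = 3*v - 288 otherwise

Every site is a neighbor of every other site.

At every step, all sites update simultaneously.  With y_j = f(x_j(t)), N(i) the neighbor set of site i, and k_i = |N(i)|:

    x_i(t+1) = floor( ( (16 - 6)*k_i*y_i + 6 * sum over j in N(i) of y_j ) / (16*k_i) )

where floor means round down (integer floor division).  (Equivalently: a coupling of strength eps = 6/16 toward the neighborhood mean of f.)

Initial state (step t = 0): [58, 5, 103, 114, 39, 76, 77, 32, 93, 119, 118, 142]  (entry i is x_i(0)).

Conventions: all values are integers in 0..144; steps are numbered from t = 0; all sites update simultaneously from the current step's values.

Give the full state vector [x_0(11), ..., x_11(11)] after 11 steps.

Simulating step by step:
t=0: [58, 5, 103, 114, 39, 76, 77, 32, 93, 119, 118, 142]
t=1: [95, 36, 40, 59, 96, 63, 61, 84, 33, 68, 66, 109]
t=2: [32, 94, 101, 96, 30, 88, 92, 51, 88, 80, 83, 53]
t=3: [77, 24, 29, 21, 74, 35, 28, 100, 35, 49, 44, 97]
t=4: [65, 74, 83, 68, 70, 93, 81, 38, 93, 114, 109, 33]
t=5: [79, 63, 47, 74, 70, 30, 51, 92, 30, 56, 47, 83]
t=6: [66, 94, 119, 75, 82, 89, 115, 43, 89, 107, 119, 59]
t=7: [77, 27, 65, 61, 49, 36, 57, 100, 36, 43, 65, 89]
t=8: [69, 84, 91, 98, 119, 100, 105, 43, 100, 112, 91, 48]
t=9: [68, 41, 29, 23, 61, 27, 36, 96, 27, 48, 29, 105]
t=10: [83, 106, 85, 74, 96, 81, 97, 33, 81, 119, 85, 49]
t=11: [43, 38, 40, 59, 20, 47, 22, 79, 47, 61, 40, 103]

Answer: [43, 38, 40, 59, 20, 47, 22, 79, 47, 61, 40, 103]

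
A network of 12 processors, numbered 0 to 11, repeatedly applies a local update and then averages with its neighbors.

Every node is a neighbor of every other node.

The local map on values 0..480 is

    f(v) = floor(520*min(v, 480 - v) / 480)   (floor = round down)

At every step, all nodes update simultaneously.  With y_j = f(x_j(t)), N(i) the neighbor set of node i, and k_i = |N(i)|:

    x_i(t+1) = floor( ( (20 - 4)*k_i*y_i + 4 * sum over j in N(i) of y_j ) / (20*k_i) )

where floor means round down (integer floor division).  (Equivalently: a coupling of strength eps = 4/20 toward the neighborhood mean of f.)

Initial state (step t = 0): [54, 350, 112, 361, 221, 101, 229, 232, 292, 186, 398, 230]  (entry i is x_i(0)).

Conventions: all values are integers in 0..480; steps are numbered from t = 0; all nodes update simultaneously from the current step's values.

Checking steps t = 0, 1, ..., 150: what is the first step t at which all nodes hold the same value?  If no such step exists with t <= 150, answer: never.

Simulating step by step:
t=0: [54, 350, 112, 361, 221, 101, 229, 232, 292, 186, 398, 230]  (not all equal)
t=1: [82, 146, 131, 137, 223, 122, 230, 233, 195, 194, 105, 231]  (not all equal)
t=2: [108, 163, 150, 155, 228, 143, 234, 236, 204, 204, 128, 235]  (not all equal)
t=3: [134, 180, 169, 173, 236, 163, 240, 242, 215, 215, 150, 241]  (not all equal)
t=4: [159, 198, 189, 192, 245, 183, 249, 247, 227, 227, 172, 247]  (not all equal)
t=5: [183, 216, 208, 211, 247, 203, 244, 245, 240, 240, 194, 245]  (not all equal)
t=6: [206, 234, 227, 230, 248, 223, 251, 250, 255, 255, 215, 250]  (not all equal)
t=7: [227, 251, 244, 247, 249, 241, 247, 247, 243, 243, 234, 247]  (not all equal)
t=8: [246, 248, 254, 252, 250, 256, 252, 252, 255, 255, 252, 252]  (not all equal)
t=9: [251, 250, 244, 246, 248, 243, 246, 246, 243, 243, 246, 246]  (not all equal)
t=10: [249, 249, 254, 253, 251, 255, 253, 253, 255, 255, 253, 253]  (not all equal)
t=11: [249, 249, 244, 245, 247, 243, 245, 245, 243, 243, 245, 245]  (not all equal)
t=12: [250, 250, 254, 253, 252, 255, 253, 253, 255, 255, 253, 253]  (not all equal)
t=13: [248, 248, 244, 245, 246, 243, 245, 245, 243, 243, 245, 245]  (not all equal)
t=14: [251, 251, 254, 254, 253, 255, 254, 254, 255, 255, 254, 254]  (not all equal)
t=15: [247, 247, 244, 244, 244, 243, 244, 244, 243, 243, 244, 244]  (not all equal)
t=16: [252, 252, 254, 254, 254, 255, 254, 254, 255, 255, 254, 254]  (not all equal)
t=17: [246, 246, 244, 244, 244, 243, 244, 244, 243, 243, 244, 244]  (not all equal)
t=18: [253, 253, 254, 254, 254, 255, 254, 254, 255, 255, 254, 254]  (not all equal)
t=19: [244, 244, 243, 243, 243, 243, 243, 243, 243, 243, 243, 243]  (not all equal)
t=20: [255, 255, 255, 255, 255, 255, 255, 255, 255, 255, 255, 255]  (all equal)

Answer: 20
Key observation: Synchronization is absorbing here: once all nodes are equal they stay equal, and step 20 is the first all-equal step.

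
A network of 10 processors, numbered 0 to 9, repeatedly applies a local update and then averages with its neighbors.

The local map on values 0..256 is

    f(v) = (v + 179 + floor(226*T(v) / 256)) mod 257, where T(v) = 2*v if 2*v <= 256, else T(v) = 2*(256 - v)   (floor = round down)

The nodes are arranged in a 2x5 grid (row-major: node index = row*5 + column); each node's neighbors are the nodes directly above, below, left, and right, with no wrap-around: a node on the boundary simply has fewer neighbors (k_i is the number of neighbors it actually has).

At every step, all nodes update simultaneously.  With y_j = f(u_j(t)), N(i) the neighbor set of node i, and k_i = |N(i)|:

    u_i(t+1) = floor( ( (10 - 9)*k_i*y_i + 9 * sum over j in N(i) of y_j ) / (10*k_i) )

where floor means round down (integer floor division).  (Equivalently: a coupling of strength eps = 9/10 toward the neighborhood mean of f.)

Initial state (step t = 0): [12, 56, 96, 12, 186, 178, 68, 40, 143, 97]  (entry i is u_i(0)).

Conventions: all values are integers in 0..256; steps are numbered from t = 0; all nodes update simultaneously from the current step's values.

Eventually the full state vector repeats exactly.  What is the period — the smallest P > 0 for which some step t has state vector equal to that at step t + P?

Answer: 2
Key observation: The state at step 13, [210, 210, 210, 210, 210, 210, 210, 210, 210, 210], reappears at step 15 — and no state repeats earlier — so the cycle the system enters has period 2.

Derivation:
t=0: [12, 56, 96, 12, 186, 178, 68, 40, 143, 97]
t=1: [162, 160, 114, 148, 204, 168, 114, 94, 130, 126]
t=2: [248, 242, 154, 141, 28, 243, 226, 165, 60, 106]
t=3: [187, 210, 158, 180, 126, 191, 206, 187, 150, 175]
t=4: [221, 231, 229, 104, 215, 223, 222, 164, 212, 30]
t=5: [200, 201, 216, 206, 116, 203, 214, 208, 159, 189]
t=6: [219, 213, 215, 232, 224, 215, 216, 222, 222, 245]
t=7: [209, 207, 203, 204, 192, 207, 207, 206, 196, 201]
t=8: [214, 215, 216, 222, 219, 214, 215, 218, 218, 224]
t=9: [209, 209, 206, 206, 203, 209, 208, 207, 204, 206]
t=10: [213, 214, 214, 216, 216, 213, 213, 215, 215, 217]
t=11: [210, 210, 209, 208, 207, 210, 209, 209, 208, 208]
t=12: [213, 213, 213, 214, 214, 213, 213, 213, 213, 214]
t=13: [210, 210, 210, 210, 210, 210, 210, 210, 210, 210]
t=14: [213, 213, 213, 213, 213, 213, 213, 213, 213, 213]
t=15: [210, 210, 210, 210, 210, 210, 210, 210, 210, 210]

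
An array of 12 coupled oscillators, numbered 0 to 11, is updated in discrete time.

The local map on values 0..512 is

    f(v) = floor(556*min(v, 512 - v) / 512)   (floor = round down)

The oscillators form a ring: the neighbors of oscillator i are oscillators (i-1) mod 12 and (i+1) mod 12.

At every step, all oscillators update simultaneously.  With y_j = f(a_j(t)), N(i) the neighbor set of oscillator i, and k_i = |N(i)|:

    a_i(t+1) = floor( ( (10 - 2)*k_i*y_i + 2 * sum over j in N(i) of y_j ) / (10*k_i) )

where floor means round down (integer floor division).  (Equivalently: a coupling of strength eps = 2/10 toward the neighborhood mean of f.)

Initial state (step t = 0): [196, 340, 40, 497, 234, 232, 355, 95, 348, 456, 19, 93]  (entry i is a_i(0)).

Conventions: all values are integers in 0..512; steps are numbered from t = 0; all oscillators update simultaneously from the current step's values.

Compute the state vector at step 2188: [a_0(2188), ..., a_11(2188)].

Simulating step by step:
t=0: [196, 340, 40, 497, 234, 232, 355, 95, 348, 456, 19, 93]
t=1: [198, 174, 54, 42, 229, 243, 171, 117, 158, 67, 32, 103]
t=2: [201, 177, 69, 66, 229, 253, 187, 137, 156, 78, 45, 113]
t=3: [205, 182, 85, 89, 232, 264, 204, 155, 158, 88, 59, 124]
t=4: [210, 189, 102, 111, 237, 262, 220, 173, 163, 99, 74, 135]
t=5: [217, 197, 120, 132, 244, 266, 236, 191, 171, 111, 89, 147]
t=6: [225, 206, 139, 153, 252, 265, 252, 209, 180, 124, 104, 160]
t=7: [234, 217, 158, 175, 261, 269, 267, 227, 192, 137, 120, 174]
t=8: [245, 230, 179, 196, 262, 264, 263, 244, 205, 152, 137, 188]
t=9: [258, 245, 201, 216, 264, 269, 269, 260, 220, 169, 155, 204]
t=10: [268, 262, 224, 235, 264, 263, 264, 268, 236, 187, 174, 221]
t=11: [262, 267, 247, 255, 267, 269, 268, 263, 251, 206, 194, 236]
t=12: [269, 266, 268, 274, 266, 263, 264, 269, 266, 226, 215, 252]
t=13: [264, 266, 263, 259, 266, 269, 268, 264, 264, 246, 238, 268]
t=14: [268, 267, 270, 272, 267, 263, 264, 268, 268, 266, 259, 263]
t=15: [264, 265, 262, 260, 265, 269, 268, 264, 264, 267, 272, 269]
t=16: [268, 268, 270, 272, 268, 263, 264, 268, 268, 265, 260, 263]
t=17: [264, 263, 262, 260, 264, 269, 268, 264, 264, 268, 272, 269]
t=18: [268, 270, 271, 272, 268, 263, 264, 268, 268, 264, 260, 263]
t=19: [264, 262, 261, 260, 264, 269, 268, 264, 264, 268, 272, 269]
t=20: [268, 270, 272, 272, 268, 263, 264, 268, 268, 264, 260, 263]
t=21: [264, 262, 260, 260, 264, 269, 268, 264, 264, 268, 272, 269]
t=22: [268, 271, 272, 272, 268, 263, 264, 268, 268, 264, 260, 263]
t=23: [264, 261, 260, 260, 264, 269, 268, 264, 264, 268, 272, 269]
t=24: [268, 271, 272, 272, 268, 263, 264, 268, 268, 264, 260, 263]

Answer: [268, 271, 272, 272, 268, 263, 264, 268, 268, 264, 260, 263]
Key observation: The state at step 22, [268, 271, 272, 272, 268, 263, 264, 268, 268, 264, 260, 263], reappears at step 24: the system is in a cycle of period 2 from step 22 on.  Therefore the state at step 2188 equals the state at step 22 + ((2188 - 22) mod 2) = 22, which is [268, 271, 272, 272, 268, 263, 264, 268, 268, 264, 260, 263].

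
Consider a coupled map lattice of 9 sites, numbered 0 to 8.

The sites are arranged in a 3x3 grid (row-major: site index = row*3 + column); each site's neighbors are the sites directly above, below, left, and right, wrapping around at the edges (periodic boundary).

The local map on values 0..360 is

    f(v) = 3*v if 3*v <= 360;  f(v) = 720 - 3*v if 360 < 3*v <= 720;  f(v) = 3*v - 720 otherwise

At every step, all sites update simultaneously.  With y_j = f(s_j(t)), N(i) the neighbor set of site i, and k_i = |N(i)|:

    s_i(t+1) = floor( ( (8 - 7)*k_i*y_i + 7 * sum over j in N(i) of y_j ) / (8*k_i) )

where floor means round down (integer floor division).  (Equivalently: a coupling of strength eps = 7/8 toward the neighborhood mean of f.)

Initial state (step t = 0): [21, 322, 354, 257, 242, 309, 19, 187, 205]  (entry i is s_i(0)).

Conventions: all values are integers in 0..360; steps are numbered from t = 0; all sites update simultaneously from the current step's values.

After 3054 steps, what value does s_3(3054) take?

Simulating step by step:
t=0: [21, 322, 354, 257, 242, 309, 19, 187, 205]
t=1: [160, 155, 178, 79, 145, 136, 89, 110, 180]
t=2: [236, 259, 239, 271, 283, 233, 249, 257, 262]
t=3: [40, 49, 34, 52, 64, 66, 51, 67, 30]
t=4: [137, 152, 134, 164, 177, 142, 143, 152, 154]
t=5: [279, 269, 285, 265, 253, 253, 268, 252, 287]
t=6: [97, 82, 100, 70, 56, 90, 91, 81, 81]
t=7: [261, 249, 267, 245, 232, 235, 250, 233, 267]
t=8: [41, 44, 50, 30, 20, 45, 43, 38, 42]
t=9: [124, 114, 131, 109, 110, 110, 115, 112, 131]
t=10: [336, 336, 335, 336, 333, 328, 335, 336, 333]
t=11: [286, 285, 280, 280, 281, 280, 285, 283, 280]
t=12: [128, 128, 127, 127, 125, 120, 127, 128, 125]
t=13: [337, 338, 343, 344, 343, 344, 339, 340, 343]
t=14: [301, 301, 302, 303, 305, 310, 302, 301, 305]
t=15: [185, 186, 191, 192, 191, 193, 187, 188, 191]
t=16: [154, 154, 152, 151, 150, 145, 153, 154, 150]
t=17: [261, 261, 267, 268, 267, 269, 262, 263, 267]
t=18: [72, 72, 74, 75, 76, 82, 73, 72, 76]
t=19: [219, 219, 225, 226, 226, 228, 220, 221, 226]
t=20: [53, 53, 50, 49, 48, 41, 52, 52, 48]
t=21: [153, 153, 146, 145, 145, 143, 152, 151, 145]
t=22: [271, 272, 275, 276, 277, 285, 273, 272, 277]
t=23: [100, 100, 108, 109, 109, 112, 101, 103, 109]
t=24: [311, 313, 316, 317, 319, 327, 314, 313, 319]
t=25: [223, 223, 231, 232, 233, 236, 224, 227, 233]
t=26: [39, 36, 32, 31, 30, 21, 35, 35, 30]
t=27: [102, 102, 94, 93, 91, 88, 101, 99, 91]
t=28: [294, 291, 286, 285, 284, 275, 290, 289, 284]
t=29: [146, 145, 138, 136, 134, 130, 144, 142, 134]
t=30: [295, 298, 304, 305, 306, 315, 299, 301, 306]
t=31: [182, 183, 190, 191, 194, 199, 184, 186, 194]
t=32: [160, 157, 151, 150, 149, 140, 156, 154, 149]
t=33: [257, 258, 265, 266, 269, 274, 259, 261, 269]
t=34: [64, 67, 73, 74, 75, 84, 68, 70, 75]
t=35: [209, 210, 217, 218, 221, 226, 211, 213, 221]
t=36: [79, 76, 70, 69, 68, 59, 75, 73, 68]
t=37: [219, 218, 211, 210, 207, 202, 217, 215, 207]
t=38: [76, 79, 85, 86, 87, 96, 80, 82, 87]
t=39: [245, 246, 253, 254, 257, 262, 247, 249, 257]
t=40: [28, 31, 37, 38, 39, 48, 32, 34, 39]
t=41: [101, 102, 109, 110, 113, 118, 103, 105, 113]
t=42: [316, 319, 325, 326, 327, 336, 320, 322, 327]
t=43: [245, 246, 253, 254, 257, 262, 247, 249, 257]

Answer: s_3(3054) = 326
Key observation: The state at step 39, [245, 246, 253, 254, 257, 262, 247, 249, 257], reappears at step 43: the system is in a cycle of period 4 from step 39 on.  Therefore the state at step 3054 equals the state at step 39 + ((3054 - 39) mod 4) = 42, which is [316, 319, 325, 326, 327, 336, 320, 322, 327].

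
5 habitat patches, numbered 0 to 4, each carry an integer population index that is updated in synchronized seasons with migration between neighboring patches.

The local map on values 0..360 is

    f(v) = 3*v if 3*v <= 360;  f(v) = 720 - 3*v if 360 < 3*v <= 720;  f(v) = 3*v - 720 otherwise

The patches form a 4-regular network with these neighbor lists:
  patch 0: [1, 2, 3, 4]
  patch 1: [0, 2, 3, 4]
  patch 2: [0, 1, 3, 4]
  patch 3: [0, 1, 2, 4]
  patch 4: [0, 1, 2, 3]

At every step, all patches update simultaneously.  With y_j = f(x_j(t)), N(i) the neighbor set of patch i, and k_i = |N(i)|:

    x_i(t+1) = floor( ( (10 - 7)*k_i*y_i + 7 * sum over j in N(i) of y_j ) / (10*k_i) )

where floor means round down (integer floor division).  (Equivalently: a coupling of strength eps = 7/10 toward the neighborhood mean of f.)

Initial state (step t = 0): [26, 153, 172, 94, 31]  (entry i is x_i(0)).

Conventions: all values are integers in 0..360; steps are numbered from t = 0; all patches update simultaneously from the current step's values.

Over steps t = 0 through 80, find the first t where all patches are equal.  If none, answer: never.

Simulating step by step:
t=0: [26, 153, 172, 94, 31]  (not all equal)
t=1: [170, 193, 186, 195, 172]  (not all equal)
t=2: [175, 166, 169, 165, 174]  (not all equal)
t=3: [208, 212, 210, 212, 209]  (not all equal)
t=4: [90, 88, 89, 88, 89]  (not all equal)
t=5: [266, 266, 266, 266, 266]  (all equal)

Answer: 5
Key observation: Synchronization is absorbing here: once all patches are equal they stay equal, and step 5 is the first all-equal step.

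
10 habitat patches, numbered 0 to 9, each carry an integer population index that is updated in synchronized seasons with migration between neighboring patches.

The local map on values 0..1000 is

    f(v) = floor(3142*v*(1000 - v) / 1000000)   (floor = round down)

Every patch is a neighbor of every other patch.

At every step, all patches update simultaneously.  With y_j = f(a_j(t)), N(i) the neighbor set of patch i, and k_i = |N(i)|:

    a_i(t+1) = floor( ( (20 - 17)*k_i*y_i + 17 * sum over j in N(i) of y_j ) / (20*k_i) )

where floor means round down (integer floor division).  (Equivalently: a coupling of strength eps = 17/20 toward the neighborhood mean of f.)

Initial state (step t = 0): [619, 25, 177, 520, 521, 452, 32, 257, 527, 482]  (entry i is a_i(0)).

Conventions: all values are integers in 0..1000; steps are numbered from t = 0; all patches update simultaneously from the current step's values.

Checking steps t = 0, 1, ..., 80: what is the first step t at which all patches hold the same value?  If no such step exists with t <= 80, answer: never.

Answer: 3
Key observation: Synchronization is absorbing here: once all patches are equal they stay equal, and step 3 is the first all-equal step.

Derivation:
t=0: [619, 25, 177, 520, 521, 452, 32, 257, 527, 482]  (not all equal)
t=1: [596, 559, 581, 599, 599, 598, 561, 588, 599, 599]  (not all equal)
t=2: [759, 760, 760, 759, 759, 759, 760, 759, 759, 759]  (not all equal)
t=3: [573, 573, 573, 573, 573, 573, 573, 573, 573, 573]  (all equal)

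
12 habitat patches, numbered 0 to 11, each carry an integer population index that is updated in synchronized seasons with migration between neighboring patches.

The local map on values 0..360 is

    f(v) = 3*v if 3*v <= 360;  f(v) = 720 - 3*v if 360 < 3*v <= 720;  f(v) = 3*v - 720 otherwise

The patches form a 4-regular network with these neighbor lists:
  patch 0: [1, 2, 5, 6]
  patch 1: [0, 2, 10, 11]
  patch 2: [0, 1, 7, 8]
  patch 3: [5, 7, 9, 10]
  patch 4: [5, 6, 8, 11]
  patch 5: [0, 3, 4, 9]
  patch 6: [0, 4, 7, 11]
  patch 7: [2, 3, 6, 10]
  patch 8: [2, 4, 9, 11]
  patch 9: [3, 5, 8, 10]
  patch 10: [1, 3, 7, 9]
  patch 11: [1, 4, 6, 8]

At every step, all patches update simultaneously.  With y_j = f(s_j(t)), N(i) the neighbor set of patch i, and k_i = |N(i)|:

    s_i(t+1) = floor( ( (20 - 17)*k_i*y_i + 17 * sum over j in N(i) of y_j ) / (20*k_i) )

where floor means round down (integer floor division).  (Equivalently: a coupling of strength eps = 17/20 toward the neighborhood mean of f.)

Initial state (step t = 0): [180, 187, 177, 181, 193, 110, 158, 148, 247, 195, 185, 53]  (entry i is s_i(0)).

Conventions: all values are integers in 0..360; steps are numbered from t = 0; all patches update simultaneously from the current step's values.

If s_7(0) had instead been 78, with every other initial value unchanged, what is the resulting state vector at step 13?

Simulating step by step:
t=0: [180, 187, 177, 181, 193, 110, 158, 78, 247, 195, 185, 53]
t=1: [223, 171, 154, 210, 181, 184, 188, 200, 135, 167, 174, 144]
t=2: [175, 199, 185, 163, 223, 139, 158, 167, 247, 196, 164, 224]
t=3: [207, 153, 143, 222, 138, 174, 145, 217, 87, 186, 184, 100]
t=4: [234, 221, 190, 134, 267, 161, 207, 179, 264, 169, 141, 281]
t=5: [118, 133, 92, 245, 124, 169, 100, 211, 131, 228, 208, 84]
t=6: [288, 255, 272, 94, 284, 191, 266, 159, 242, 143, 111, 313]
t=7: [99, 175, 107, 257, 115, 202, 168, 204, 157, 206, 232, 88]
t=8: [224, 221, 228, 81, 230, 186, 247, 146, 256, 108, 100, 253]
t=9: [65, 98, 97, 263, 61, 161, 87, 169, 98, 208, 237, 39]
t=10: [259, 174, 255, 128, 220, 150, 189, 165, 190, 143, 144, 236]
t=11: [150, 115, 140, 278, 133, 198, 98, 208, 109, 265, 266, 121]
t=12: [266, 265, 265, 96, 282, 184, 265, 181, 272, 148, 145, 327]
t=13: [95, 159, 101, 235, 146, 188, 147, 180, 171, 219, 216, 118]

Answer: [95, 159, 101, 235, 146, 188, 147, 180, 171, 219, 216, 118]
Key observation: This trace re-runs the system from the modified initial state.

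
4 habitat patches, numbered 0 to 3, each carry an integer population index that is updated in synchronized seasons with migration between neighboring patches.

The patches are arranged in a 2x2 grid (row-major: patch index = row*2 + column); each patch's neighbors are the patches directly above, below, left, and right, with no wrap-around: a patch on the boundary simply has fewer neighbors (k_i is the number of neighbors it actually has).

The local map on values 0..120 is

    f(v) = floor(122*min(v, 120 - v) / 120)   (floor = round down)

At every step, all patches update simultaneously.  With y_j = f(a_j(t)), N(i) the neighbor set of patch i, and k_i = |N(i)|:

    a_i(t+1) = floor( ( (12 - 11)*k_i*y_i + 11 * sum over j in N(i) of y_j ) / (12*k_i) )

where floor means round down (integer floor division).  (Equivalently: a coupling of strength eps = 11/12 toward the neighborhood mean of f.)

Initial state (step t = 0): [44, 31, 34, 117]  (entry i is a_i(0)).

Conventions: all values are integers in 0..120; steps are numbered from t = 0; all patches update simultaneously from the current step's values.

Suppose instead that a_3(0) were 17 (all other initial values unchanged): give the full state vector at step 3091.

Simulating step by step:
t=0: [44, 31, 34, 17]
t=1: [33, 30, 30, 31]
t=2: [30, 31, 31, 30]
t=3: [30, 30, 30, 30]
t=4: [30, 30, 30, 30]

Answer: [30, 30, 30, 30]
Key observation: The state at step 3, [30, 30, 30, 30], reappears at step 4: the system is in a cycle of period 1 from step 3 on.  Therefore the state at step 3091 equals the state at step 3 + ((3091 - 3) mod 1) = 3, which is [30, 30, 30, 30].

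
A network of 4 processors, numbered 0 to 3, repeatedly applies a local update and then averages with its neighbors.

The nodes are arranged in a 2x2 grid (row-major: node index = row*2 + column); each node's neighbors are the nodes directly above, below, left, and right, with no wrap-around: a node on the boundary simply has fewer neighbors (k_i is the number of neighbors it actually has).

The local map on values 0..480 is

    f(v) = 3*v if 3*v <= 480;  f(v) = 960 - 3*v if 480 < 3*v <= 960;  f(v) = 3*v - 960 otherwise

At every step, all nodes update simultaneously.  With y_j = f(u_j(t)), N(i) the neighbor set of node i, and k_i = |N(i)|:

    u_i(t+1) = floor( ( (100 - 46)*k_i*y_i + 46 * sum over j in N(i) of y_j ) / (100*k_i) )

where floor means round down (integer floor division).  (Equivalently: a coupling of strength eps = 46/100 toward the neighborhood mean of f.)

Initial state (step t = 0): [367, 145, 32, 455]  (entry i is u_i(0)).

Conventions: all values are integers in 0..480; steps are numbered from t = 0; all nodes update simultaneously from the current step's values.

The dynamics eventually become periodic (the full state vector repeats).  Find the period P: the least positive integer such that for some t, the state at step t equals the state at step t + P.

Simulating step by step:
t=0: [367, 145, 32, 455]
t=1: [198, 360, 177, 340]
t=2: [323, 162, 329, 158]
t=3: [120, 367, 125, 371]
t=4: [313, 194, 320, 201]
t=5: [98, 291, 86, 279]
t=6: [238, 142, 235, 145]
t=7: [289, 386, 294, 391]
t=8: [113, 177, 112, 178]
t=9: [359, 407, 357, 405]
t=10: [148, 226, 145, 223]
t=11: [404, 321, 403, 322]
t=12: [194, 60, 193, 61]
t=13: [333, 226, 334, 227]
t=14: [95, 225, 95, 225]
t=15: [285, 285, 285, 285]
t=16: [105, 105, 105, 105]
t=17: [315, 315, 315, 315]
t=18: [15, 15, 15, 15]
t=19: [45, 45, 45, 45]
t=20: [135, 135, 135, 135]
t=21: [405, 405, 405, 405]
t=22: [255, 255, 255, 255]
t=23: [195, 195, 195, 195]
t=24: [375, 375, 375, 375]
t=25: [165, 165, 165, 165]
t=26: [465, 465, 465, 465]
t=27: [435, 435, 435, 435]
t=28: [345, 345, 345, 345]
t=29: [75, 75, 75, 75]
t=30: [225, 225, 225, 225]
t=31: [285, 285, 285, 285]

Answer: 16
Key observation: The state at step 15, [285, 285, 285, 285], reappears at step 31 — and no state repeats earlier — so the cycle the system enters has period 16.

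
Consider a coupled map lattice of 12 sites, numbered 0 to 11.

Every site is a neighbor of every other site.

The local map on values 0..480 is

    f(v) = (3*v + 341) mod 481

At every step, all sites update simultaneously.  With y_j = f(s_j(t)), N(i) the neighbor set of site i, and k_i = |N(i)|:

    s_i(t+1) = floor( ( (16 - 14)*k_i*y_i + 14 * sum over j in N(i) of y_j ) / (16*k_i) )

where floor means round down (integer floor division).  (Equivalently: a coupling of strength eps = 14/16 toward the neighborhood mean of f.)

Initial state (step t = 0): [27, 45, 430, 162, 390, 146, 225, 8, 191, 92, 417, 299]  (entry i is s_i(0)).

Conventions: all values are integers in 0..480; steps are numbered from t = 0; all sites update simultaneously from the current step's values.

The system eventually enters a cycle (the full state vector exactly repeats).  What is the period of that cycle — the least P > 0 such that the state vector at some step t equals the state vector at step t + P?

Simulating step by step:
t=0: [27, 45, 430, 162, 390, 146, 225, 8, 191, 92, 417, 299]
t=1: [274, 277, 263, 271, 258, 268, 257, 272, 275, 261, 262, 267]
t=2: [181, 181, 179, 180, 179, 180, 178, 180, 181, 179, 179, 180]
t=3: [399, 399, 399, 399, 399, 399, 399, 399, 399, 399, 399, 399]
t=4: [95, 95, 95, 95, 95, 95, 95, 95, 95, 95, 95, 95]
t=5: [145, 145, 145, 145, 145, 145, 145, 145, 145, 145, 145, 145]
t=6: [295, 295, 295, 295, 295, 295, 295, 295, 295, 295, 295, 295]
t=7: [264, 264, 264, 264, 264, 264, 264, 264, 264, 264, 264, 264]
t=8: [171, 171, 171, 171, 171, 171, 171, 171, 171, 171, 171, 171]
t=9: [373, 373, 373, 373, 373, 373, 373, 373, 373, 373, 373, 373]
t=10: [17, 17, 17, 17, 17, 17, 17, 17, 17, 17, 17, 17]
t=11: [392, 392, 392, 392, 392, 392, 392, 392, 392, 392, 392, 392]
t=12: [74, 74, 74, 74, 74, 74, 74, 74, 74, 74, 74, 74]
t=13: [82, 82, 82, 82, 82, 82, 82, 82, 82, 82, 82, 82]
t=14: [106, 106, 106, 106, 106, 106, 106, 106, 106, 106, 106, 106]
t=15: [178, 178, 178, 178, 178, 178, 178, 178, 178, 178, 178, 178]
t=16: [394, 394, 394, 394, 394, 394, 394, 394, 394, 394, 394, 394]
t=17: [80, 80, 80, 80, 80, 80, 80, 80, 80, 80, 80, 80]
t=18: [100, 100, 100, 100, 100, 100, 100, 100, 100, 100, 100, 100]
t=19: [160, 160, 160, 160, 160, 160, 160, 160, 160, 160, 160, 160]
t=20: [340, 340, 340, 340, 340, 340, 340, 340, 340, 340, 340, 340]
t=21: [399, 399, 399, 399, 399, 399, 399, 399, 399, 399, 399, 399]

Answer: 18
Key observation: The state at step 3, [399, 399, 399, 399, 399, 399, 399, 399, 399, 399, 399, 399], reappears at step 21 — and no state repeats earlier — so the cycle the system enters has period 18.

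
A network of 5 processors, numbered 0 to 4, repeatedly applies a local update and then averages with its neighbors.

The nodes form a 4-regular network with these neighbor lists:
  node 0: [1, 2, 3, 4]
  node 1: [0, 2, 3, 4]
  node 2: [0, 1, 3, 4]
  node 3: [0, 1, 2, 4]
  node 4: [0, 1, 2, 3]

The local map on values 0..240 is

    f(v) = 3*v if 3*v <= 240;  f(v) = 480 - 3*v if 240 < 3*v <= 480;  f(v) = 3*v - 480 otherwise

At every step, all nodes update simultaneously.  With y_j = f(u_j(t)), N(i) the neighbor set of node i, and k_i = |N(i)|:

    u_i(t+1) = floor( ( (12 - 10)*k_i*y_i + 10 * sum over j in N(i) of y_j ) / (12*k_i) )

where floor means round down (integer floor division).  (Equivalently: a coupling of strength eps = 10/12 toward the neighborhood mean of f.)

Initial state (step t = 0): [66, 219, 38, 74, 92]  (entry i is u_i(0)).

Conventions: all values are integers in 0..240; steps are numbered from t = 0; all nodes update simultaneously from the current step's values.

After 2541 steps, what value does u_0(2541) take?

Answer: u_0(2541) = 111
Key observation: The state at step 3, [201, 201, 201, 201, 201], reappears at step 11: the system is in a cycle of period 8 from step 3 on.  Therefore the state at step 2541 equals the state at step 3 + ((2541 - 3) mod 8) = 5, which is [111, 111, 111, 111, 111].

Derivation:
t=0: [66, 219, 38, 74, 92]
t=1: [182, 183, 185, 181, 182]
t=2: [67, 67, 67, 68, 67]
t=3: [201, 201, 201, 201, 201]
t=4: [123, 123, 123, 123, 123]
t=5: [111, 111, 111, 111, 111]
t=6: [147, 147, 147, 147, 147]
t=7: [39, 39, 39, 39, 39]
t=8: [117, 117, 117, 117, 117]
t=9: [129, 129, 129, 129, 129]
t=10: [93, 93, 93, 93, 93]
t=11: [201, 201, 201, 201, 201]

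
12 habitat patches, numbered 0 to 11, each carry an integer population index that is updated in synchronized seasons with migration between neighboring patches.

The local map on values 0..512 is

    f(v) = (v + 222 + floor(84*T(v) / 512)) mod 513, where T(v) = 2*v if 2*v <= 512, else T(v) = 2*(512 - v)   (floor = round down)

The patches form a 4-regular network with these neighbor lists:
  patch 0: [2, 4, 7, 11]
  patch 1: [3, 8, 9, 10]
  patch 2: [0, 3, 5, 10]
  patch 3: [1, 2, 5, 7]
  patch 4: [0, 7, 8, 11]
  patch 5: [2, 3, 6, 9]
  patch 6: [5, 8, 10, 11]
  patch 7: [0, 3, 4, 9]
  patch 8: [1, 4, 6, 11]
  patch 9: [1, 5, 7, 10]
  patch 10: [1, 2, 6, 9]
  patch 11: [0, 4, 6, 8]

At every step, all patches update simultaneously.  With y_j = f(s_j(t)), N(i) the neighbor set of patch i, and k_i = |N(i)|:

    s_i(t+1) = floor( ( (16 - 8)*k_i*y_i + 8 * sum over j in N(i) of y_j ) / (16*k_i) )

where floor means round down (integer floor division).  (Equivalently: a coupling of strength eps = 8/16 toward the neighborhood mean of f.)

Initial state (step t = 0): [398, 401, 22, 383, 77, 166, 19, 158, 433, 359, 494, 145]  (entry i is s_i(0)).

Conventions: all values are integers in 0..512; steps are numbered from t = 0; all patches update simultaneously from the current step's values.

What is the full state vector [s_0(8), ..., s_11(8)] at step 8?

Answer: [137, 410, 187, 188, 135, 190, 184, 182, 179, 412, 412, 136]

Derivation:
t=0: [398, 401, 22, 383, 77, 166, 19, 158, 433, 359, 494, 145]
t=1: [249, 151, 241, 225, 306, 314, 277, 305, 224, 212, 199, 317]
t=2: [54, 336, 91, 80, 67, 118, 115, 119, 85, 386, 370, 68]
t=3: [314, 166, 311, 314, 319, 336, 330, 323, 304, 191, 181, 319]
t=4: [88, 359, 134, 133, 89, 144, 141, 139, 130, 375, 368, 90]
t=5: [354, 189, 358, 366, 354, 373, 363, 353, 348, 196, 193, 355]
t=6: [114, 385, 163, 164, 113, 168, 163, 161, 157, 390, 388, 114]
t=7: [388, 210, 393, 401, 387, 404, 392, 382, 379, 213, 212, 388]
t=8: [137, 410, 187, 188, 135, 190, 184, 182, 179, 412, 412, 136]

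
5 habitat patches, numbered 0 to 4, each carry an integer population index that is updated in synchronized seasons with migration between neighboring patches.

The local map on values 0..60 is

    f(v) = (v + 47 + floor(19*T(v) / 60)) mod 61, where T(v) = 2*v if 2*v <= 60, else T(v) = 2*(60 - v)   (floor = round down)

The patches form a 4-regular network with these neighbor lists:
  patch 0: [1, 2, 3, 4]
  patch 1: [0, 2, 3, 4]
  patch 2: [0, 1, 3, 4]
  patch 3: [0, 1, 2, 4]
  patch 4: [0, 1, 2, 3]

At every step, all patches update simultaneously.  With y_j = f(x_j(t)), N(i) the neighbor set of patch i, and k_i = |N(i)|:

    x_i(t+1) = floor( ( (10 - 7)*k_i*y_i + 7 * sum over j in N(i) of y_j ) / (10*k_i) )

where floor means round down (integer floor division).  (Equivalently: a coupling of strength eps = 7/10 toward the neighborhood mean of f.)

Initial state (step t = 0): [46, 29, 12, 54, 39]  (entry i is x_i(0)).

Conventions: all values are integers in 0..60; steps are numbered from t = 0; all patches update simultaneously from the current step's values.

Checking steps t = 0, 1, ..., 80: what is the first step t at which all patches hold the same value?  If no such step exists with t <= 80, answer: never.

Simulating step by step:
t=0: [46, 29, 12, 54, 39]  (not all equal)
t=1: [32, 31, 28, 33, 32]  (not all equal)
t=2: [34, 34, 33, 34, 34]  (not all equal)
t=3: [36, 36, 36, 36, 36]  (all equal)

Answer: 3
Key observation: Synchronization is absorbing here: once all patches are equal they stay equal, and step 3 is the first all-equal step.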